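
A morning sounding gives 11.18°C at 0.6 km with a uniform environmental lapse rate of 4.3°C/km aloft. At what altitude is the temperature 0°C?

Height above start = (11.18 − 0) / 4.3 = 2.6 km
Altitude = 600 m + 2600 m = 3200 m

3.2 km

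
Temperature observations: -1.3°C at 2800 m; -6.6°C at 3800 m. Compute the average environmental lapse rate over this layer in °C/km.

5.3°C/km

Γ = −ΔT/Δz = (-1.3 − (-6.6)) / (3800 − 2800) m
  = 5.3°C / 1 km = 5.3°C/km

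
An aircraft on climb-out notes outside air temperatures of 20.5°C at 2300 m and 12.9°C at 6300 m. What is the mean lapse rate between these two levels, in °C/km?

1.9°C/km

Γ = −ΔT/Δz = (20.5 − 12.9) / (6300 − 2300) m
  = 7.6°C / 4 km = 1.9°C/km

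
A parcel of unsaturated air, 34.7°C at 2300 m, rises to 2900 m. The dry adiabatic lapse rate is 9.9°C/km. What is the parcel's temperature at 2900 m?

28.76°C

2300–2900 m, dry adiabatic: Δz = 0.6 km ⇒ ΔT = -5.94°C; T = 28.76°C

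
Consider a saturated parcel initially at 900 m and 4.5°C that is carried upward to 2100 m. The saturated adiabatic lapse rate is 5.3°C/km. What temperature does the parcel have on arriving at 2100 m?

Saturated adiabatic to 2100 m: -5.3 × 1.2 km = -6.36°C, so T = -1.86°C.

-1.86°C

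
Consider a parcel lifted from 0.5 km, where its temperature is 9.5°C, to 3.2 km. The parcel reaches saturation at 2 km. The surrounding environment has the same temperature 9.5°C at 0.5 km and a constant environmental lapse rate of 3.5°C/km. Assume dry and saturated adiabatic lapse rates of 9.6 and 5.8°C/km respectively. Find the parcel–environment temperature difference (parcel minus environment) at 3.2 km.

-11.91°C (parcel cooler than environment)

Parcel:
  From 500 m to 2000 m (dry): cools by 9.6 × 1.5 = 14.4°C, giving -4.9°C.
  From 2000 m to 3200 m (saturated): cools by 5.8 × 1.2 = 6.96°C, giving -11.86°C.
Environment:
  From 500 m to 3200 m (environment): cools by 3.5 × 2.7 = 9.45°C, giving 0.05°C.
T_parcel − T_env = -11.86 − 0.05 = -11.91°C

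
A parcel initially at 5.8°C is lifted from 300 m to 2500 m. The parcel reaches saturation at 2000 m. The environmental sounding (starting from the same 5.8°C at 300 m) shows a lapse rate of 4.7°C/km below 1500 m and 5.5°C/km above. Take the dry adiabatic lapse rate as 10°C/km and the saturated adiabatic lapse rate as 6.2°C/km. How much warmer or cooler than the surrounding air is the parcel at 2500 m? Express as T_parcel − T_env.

Parcel:
  From 300 m to 2000 m (dry): cools by 10 × 1.7 = 17°C, giving -11.2°C.
  From 2000 m to 2500 m (saturated): cools by 6.2 × 0.5 = 3.1°C, giving -14.3°C.
Environment:
  From 300 m to 1500 m (environment, lower layer): cools by 4.7 × 1.2 = 5.64°C, giving 0.16°C.
  From 1500 m to 2500 m (environment, upper layer): cools by 5.5 × 1 = 5.5°C, giving -5.34°C.
T_parcel − T_env = -14.3 − (-5.34) = -8.96°C

-8.96°C (parcel cooler than environment)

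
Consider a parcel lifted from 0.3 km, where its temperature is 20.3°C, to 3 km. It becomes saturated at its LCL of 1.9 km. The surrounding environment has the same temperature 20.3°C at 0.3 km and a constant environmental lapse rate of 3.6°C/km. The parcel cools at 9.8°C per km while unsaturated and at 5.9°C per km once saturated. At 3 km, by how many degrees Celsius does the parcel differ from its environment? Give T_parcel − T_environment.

Parcel:
  300–1900 m, dry: Δz = 1.6 km ⇒ ΔT = -15.68°C; T = 4.62°C
  1900–3000 m, saturated: Δz = 1.1 km ⇒ ΔT = -6.49°C; T = -1.87°C
Environment:
  300–3000 m, environment: Δz = 2.7 km ⇒ ΔT = -9.72°C; T = 10.58°C
T_parcel − T_env = -1.87 − 10.58 = -12.45°C

-12.45°C (parcel cooler than environment)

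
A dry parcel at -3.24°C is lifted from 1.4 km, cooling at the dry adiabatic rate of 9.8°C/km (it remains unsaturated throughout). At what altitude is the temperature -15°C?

Height above start = (-3.24 − (-15)) / 9.8 = 1.2 km
Altitude = 1400 m + 1200 m = 2600 m

2.6 km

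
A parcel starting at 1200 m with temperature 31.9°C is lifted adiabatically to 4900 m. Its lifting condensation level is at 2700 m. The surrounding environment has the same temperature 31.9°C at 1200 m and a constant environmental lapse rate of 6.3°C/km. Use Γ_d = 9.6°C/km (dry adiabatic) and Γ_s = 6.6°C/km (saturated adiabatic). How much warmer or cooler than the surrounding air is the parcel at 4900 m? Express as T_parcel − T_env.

Parcel:
  1200 → 2700 m (dry, 9.6°C/km): ΔT = -9.6 × 1.5 = -14.4°C → T = 17.5°C
  2700 → 4900 m (saturated, 6.6°C/km): ΔT = -6.6 × 2.2 = -14.52°C → T = 2.98°C
Environment:
  1200 → 4900 m (environment, 6.3°C/km): ΔT = -6.3 × 3.7 = -23.31°C → T = 8.59°C
T_parcel − T_env = 2.98 − 8.59 = -5.61°C

-5.61°C (parcel cooler than environment)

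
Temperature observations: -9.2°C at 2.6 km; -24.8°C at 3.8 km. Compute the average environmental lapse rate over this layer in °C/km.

Γ = −ΔT/Δz = (-9.2 − (-24.8)) / (3800 − 2600) m
  = 15.6°C / 1.2 km = 13°C/km

13°C/km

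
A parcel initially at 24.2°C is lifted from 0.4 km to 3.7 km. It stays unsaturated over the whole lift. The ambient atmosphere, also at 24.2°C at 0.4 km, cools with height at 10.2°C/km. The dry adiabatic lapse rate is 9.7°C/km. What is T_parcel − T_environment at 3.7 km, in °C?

+1.65°C (parcel warmer than environment)

Parcel:
  400 → 3700 m (dry, 9.7°C/km): ΔT = -9.7 × 3.3 = -32.01°C → T = -7.81°C
Environment:
  400 → 3700 m (environment, 10.2°C/km): ΔT = -10.2 × 3.3 = -33.66°C → T = -9.46°C
T_parcel − T_env = -7.81 − (-9.46) = +1.65°C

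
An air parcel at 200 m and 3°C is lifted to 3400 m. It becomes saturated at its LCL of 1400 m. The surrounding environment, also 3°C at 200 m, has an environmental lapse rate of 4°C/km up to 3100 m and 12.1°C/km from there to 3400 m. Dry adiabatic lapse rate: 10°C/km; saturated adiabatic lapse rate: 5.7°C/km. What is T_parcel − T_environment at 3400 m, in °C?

Parcel:
  Dry to 1400 m: -10 × 1.2 km = -12°C, so T = -9°C.
  Saturated to 3400 m: -5.7 × 2 km = -11.4°C, so T = -20.4°C.
Environment:
  Environment, lower layer to 3100 m: -4 × 2.9 km = -11.6°C, so T = -8.6°C.
  Environment, upper layer to 3400 m: -12.1 × 0.3 km = -3.63°C, so T = -12.23°C.
T_parcel − T_env = -20.4 − (-12.23) = -8.17°C

-8.17°C (parcel cooler than environment)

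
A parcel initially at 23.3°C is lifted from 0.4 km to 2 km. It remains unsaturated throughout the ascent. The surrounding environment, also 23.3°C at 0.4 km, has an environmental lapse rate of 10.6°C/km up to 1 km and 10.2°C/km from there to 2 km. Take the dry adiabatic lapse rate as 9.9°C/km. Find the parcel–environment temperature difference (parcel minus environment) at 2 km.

+0.72°C (parcel warmer than environment)

Parcel:
  400–2000 m, dry: Δz = 1.6 km ⇒ ΔT = -15.84°C; T = 7.46°C
Environment:
  400–1000 m, environment, lower layer: Δz = 0.6 km ⇒ ΔT = -6.36°C; T = 16.94°C
  1000–2000 m, environment, upper layer: Δz = 1 km ⇒ ΔT = -10.2°C; T = 6.74°C
T_parcel − T_env = 7.46 − 6.74 = +0.72°C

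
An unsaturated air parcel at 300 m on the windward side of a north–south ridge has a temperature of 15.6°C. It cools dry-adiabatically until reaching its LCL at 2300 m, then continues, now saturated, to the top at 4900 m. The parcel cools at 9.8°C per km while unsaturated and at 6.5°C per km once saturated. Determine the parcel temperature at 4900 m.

-20.9°C

300–2300 m, dry: Δz = 2 km ⇒ ΔT = -19.6°C; T = -4°C
2300–4900 m, saturated: Δz = 2.6 km ⇒ ΔT = -16.9°C; T = -20.9°C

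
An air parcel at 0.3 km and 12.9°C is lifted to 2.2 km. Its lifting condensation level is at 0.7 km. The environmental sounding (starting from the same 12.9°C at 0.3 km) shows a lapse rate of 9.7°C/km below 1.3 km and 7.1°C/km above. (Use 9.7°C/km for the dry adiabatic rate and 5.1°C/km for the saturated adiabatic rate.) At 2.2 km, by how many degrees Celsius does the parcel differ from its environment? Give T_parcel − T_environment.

Parcel:
  300–700 m, dry: Δz = 0.4 km ⇒ ΔT = -3.88°C; T = 9.02°C
  700–2200 m, saturated: Δz = 1.5 km ⇒ ΔT = -7.65°C; T = 1.37°C
Environment:
  300–1300 m, environment, lower layer: Δz = 1 km ⇒ ΔT = -9.7°C; T = 3.2°C
  1300–2200 m, environment, upper layer: Δz = 0.9 km ⇒ ΔT = -6.39°C; T = -3.19°C
T_parcel − T_env = 1.37 − (-3.19) = +4.56°C

+4.56°C (parcel warmer than environment)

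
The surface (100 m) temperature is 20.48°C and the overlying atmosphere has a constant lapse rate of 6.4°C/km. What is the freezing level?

3300 m

Height above start = (20.48 − 0) / 6.4 = 3.2 km
Altitude = 100 m + 3200 m = 3300 m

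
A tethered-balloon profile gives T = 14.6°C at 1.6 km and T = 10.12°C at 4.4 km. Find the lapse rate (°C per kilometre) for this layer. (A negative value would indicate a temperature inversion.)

1.6°C/km

Γ = −ΔT/Δz = (14.6 − 10.12) / (4400 − 1600) m
  = 4.48°C / 2.8 km = 1.6°C/km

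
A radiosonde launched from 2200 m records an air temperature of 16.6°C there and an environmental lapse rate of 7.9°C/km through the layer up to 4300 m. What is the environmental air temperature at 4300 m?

0.01°C

Environmental to 4300 m: -7.9 × 2.1 km = -16.59°C, so T = 0.01°C.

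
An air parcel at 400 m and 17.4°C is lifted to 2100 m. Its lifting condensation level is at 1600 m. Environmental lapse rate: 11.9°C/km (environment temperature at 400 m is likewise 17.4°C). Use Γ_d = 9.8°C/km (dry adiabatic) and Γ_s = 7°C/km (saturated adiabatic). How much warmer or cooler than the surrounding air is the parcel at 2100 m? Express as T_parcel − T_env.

Parcel:
  Dry to 1600 m: -9.8 × 1.2 km = -11.76°C, so T = 5.64°C.
  Saturated to 2100 m: -7 × 0.5 km = -3.5°C, so T = 2.14°C.
Environment:
  Environment to 2100 m: -11.9 × 1.7 km = -20.23°C, so T = -2.83°C.
T_parcel − T_env = 2.14 − (-2.83) = +4.97°C

+4.97°C (parcel warmer than environment)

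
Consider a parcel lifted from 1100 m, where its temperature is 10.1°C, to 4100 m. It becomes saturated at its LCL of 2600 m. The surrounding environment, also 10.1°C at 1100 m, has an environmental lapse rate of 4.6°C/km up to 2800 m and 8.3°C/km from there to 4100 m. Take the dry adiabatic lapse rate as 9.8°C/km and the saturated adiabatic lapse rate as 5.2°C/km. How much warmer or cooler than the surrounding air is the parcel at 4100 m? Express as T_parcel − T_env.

-3.89°C (parcel cooler than environment)

Parcel:
  From 1100 m to 2600 m (dry): cools by 9.8 × 1.5 = 14.7°C, giving -4.6°C.
  From 2600 m to 4100 m (saturated): cools by 5.2 × 1.5 = 7.8°C, giving -12.4°C.
Environment:
  From 1100 m to 2800 m (environment, lower layer): cools by 4.6 × 1.7 = 7.82°C, giving 2.28°C.
  From 2800 m to 4100 m (environment, upper layer): cools by 8.3 × 1.3 = 10.79°C, giving -8.51°C.
T_parcel − T_env = -12.4 − (-8.51) = -3.89°C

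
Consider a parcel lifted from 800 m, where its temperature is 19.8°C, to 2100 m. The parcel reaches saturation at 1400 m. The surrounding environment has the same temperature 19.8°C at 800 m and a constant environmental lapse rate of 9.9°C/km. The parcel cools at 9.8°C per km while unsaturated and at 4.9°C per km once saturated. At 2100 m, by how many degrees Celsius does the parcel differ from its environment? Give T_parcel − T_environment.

+3.56°C (parcel warmer than environment)

Parcel:
  800 → 1400 m (dry, 9.8°C/km): ΔT = -9.8 × 0.6 = -5.88°C → T = 13.92°C
  1400 → 2100 m (saturated, 4.9°C/km): ΔT = -4.9 × 0.7 = -3.43°C → T = 10.49°C
Environment:
  800 → 2100 m (environment, 9.9°C/km): ΔT = -9.9 × 1.3 = -12.87°C → T = 6.93°C
T_parcel − T_env = 10.49 − 6.93 = +3.56°C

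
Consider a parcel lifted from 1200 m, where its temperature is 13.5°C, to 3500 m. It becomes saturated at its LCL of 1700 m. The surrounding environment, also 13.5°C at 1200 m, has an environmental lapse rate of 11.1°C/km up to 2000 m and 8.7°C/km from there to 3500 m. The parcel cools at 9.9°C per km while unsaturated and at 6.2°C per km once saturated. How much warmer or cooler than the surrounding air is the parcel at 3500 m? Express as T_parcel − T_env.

Parcel:
  1200 → 1700 m (dry, 9.9°C/km): ΔT = -9.9 × 0.5 = -4.95°C → T = 8.55°C
  1700 → 3500 m (saturated, 6.2°C/km): ΔT = -6.2 × 1.8 = -11.16°C → T = -2.61°C
Environment:
  1200 → 2000 m (environment, lower layer, 11.1°C/km): ΔT = -11.1 × 0.8 = -8.88°C → T = 4.62°C
  2000 → 3500 m (environment, upper layer, 8.7°C/km): ΔT = -8.7 × 1.5 = -13.05°C → T = -8.43°C
T_parcel − T_env = -2.61 − (-8.43) = +5.82°C

+5.82°C (parcel warmer than environment)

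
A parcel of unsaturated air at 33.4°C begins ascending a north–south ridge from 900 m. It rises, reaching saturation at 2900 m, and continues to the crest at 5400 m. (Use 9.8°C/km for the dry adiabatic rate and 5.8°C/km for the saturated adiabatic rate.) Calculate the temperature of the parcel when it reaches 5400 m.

-0.7°C

900 → 2900 m (dry, 9.8°C/km): ΔT = -9.8 × 2 = -19.6°C → T = 13.8°C
2900 → 5400 m (saturated, 5.8°C/km): ΔT = -5.8 × 2.5 = -14.5°C → T = -0.7°C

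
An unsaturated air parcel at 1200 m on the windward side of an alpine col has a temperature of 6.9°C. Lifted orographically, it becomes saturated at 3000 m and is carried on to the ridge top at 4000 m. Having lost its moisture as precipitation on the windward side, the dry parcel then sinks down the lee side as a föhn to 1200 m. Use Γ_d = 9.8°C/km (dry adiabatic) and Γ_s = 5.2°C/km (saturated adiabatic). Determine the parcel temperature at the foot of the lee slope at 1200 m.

11.5°C

1200–3000 m, dry: Δz = 1.8 km ⇒ ΔT = -17.64°C; T = -10.74°C
3000–4000 m, saturated: Δz = 1 km ⇒ ΔT = -5.2°C; T = -15.94°C
4000–1200 m, dry descent: Δz = 2.8 km ⇒ ΔT = +27.44°C; T = 11.5°C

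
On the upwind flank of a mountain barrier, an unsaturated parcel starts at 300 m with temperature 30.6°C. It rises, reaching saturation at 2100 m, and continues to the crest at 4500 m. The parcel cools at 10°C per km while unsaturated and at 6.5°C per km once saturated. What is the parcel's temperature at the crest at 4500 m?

300 → 2100 m (dry, 10°C/km): ΔT = -10 × 1.8 = -18°C → T = 12.6°C
2100 → 4500 m (saturated, 6.5°C/km): ΔT = -6.5 × 2.4 = -15.6°C → T = -3°C

-3°C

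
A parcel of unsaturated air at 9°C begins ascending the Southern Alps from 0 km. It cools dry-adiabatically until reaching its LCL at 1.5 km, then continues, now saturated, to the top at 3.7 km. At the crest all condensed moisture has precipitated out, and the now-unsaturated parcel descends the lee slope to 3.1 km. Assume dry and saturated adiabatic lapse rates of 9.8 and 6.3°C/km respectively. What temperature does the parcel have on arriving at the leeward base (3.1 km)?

-13.68°C

From 0 m to 1500 m (dry): cools by 9.8 × 1.5 = 14.7°C, giving -5.7°C.
From 1500 m to 3700 m (saturated): cools by 6.3 × 2.2 = 13.86°C, giving -19.56°C.
From 3700 m to 3100 m (dry descent): warms by 9.8 × 0.6 = 5.88°C, giving -13.68°C.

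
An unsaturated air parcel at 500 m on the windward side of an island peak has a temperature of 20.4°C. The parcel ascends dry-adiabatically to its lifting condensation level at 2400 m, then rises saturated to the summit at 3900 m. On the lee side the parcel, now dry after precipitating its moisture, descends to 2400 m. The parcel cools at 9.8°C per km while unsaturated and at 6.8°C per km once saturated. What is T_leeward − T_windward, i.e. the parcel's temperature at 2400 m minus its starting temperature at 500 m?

From 500 m to 2400 m (dry): cools by 9.8 × 1.9 = 18.62°C, giving 1.78°C.
From 2400 m to 3900 m (saturated): cools by 6.8 × 1.5 = 10.2°C, giving -8.42°C.
From 3900 m to 2400 m (dry descent): warms by 9.8 × 1.5 = 14.7°C, giving 6.28°C.
Net change vs windward start: 6.28 − 20.4 = -14.12°C

-14.12°C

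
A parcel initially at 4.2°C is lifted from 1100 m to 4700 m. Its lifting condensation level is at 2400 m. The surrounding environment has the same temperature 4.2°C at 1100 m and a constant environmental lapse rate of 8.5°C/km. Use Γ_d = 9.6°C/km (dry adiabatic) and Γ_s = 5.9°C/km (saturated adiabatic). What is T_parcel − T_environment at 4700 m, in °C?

+4.55°C (parcel warmer than environment)

Parcel:
  1100–2400 m, dry: Δz = 1.3 km ⇒ ΔT = -12.48°C; T = -8.28°C
  2400–4700 m, saturated: Δz = 2.3 km ⇒ ΔT = -13.57°C; T = -21.85°C
Environment:
  1100–4700 m, environment: Δz = 3.6 km ⇒ ΔT = -30.6°C; T = -26.4°C
T_parcel − T_env = -21.85 − (-26.4) = +4.55°C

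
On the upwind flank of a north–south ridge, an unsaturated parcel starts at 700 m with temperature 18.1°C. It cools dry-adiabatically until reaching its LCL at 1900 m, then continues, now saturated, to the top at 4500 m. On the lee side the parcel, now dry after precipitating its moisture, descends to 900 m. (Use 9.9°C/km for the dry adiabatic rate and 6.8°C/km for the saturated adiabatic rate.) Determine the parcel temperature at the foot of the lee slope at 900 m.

Dry to 1900 m: -9.9 × 1.2 km = -11.88°C, so T = 6.22°C.
Saturated to 4500 m: -6.8 × 2.6 km = -17.68°C, so T = -11.46°C.
Dry descent to 900 m: +9.9 × 3.6 km = +35.64°C, so T = 24.18°C.

24.18°C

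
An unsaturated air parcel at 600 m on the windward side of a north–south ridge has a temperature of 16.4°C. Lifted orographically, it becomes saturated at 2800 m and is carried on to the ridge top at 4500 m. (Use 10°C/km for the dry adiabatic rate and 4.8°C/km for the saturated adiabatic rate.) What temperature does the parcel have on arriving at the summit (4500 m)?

From 600 m to 2800 m (dry): cools by 10 × 2.2 = 22°C, giving -5.6°C.
From 2800 m to 4500 m (saturated): cools by 4.8 × 1.7 = 8.16°C, giving -13.76°C.

-13.76°C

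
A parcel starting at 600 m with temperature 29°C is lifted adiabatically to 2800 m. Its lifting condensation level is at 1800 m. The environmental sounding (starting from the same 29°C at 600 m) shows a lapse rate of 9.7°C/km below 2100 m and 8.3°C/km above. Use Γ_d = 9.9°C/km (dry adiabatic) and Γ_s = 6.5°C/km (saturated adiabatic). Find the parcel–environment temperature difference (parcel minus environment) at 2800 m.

+1.98°C (parcel warmer than environment)

Parcel:
  600 → 1800 m (dry, 9.9°C/km): ΔT = -9.9 × 1.2 = -11.88°C → T = 17.12°C
  1800 → 2800 m (saturated, 6.5°C/km): ΔT = -6.5 × 1 = -6.5°C → T = 10.62°C
Environment:
  600 → 2100 m (environment, lower layer, 9.7°C/km): ΔT = -9.7 × 1.5 = -14.55°C → T = 14.45°C
  2100 → 2800 m (environment, upper layer, 8.3°C/km): ΔT = -8.3 × 0.7 = -5.81°C → T = 8.64°C
T_parcel − T_env = 10.62 − 8.64 = +1.98°C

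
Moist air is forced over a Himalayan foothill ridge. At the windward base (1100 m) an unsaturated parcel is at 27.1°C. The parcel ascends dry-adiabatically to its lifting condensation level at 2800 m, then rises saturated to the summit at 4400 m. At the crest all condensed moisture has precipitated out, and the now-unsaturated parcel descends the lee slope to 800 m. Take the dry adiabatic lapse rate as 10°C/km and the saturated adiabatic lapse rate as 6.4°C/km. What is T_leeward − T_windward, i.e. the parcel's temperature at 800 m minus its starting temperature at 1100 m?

From 1100 m to 2800 m (dry): cools by 10 × 1.7 = 17°C, giving 10.1°C.
From 2800 m to 4400 m (saturated): cools by 6.4 × 1.6 = 10.24°C, giving -0.14°C.
From 4400 m to 800 m (dry descent): warms by 10 × 3.6 = 36°C, giving 35.86°C.
Net change vs windward start: 35.86 − 27.1 = +8.76°C

+8.76°C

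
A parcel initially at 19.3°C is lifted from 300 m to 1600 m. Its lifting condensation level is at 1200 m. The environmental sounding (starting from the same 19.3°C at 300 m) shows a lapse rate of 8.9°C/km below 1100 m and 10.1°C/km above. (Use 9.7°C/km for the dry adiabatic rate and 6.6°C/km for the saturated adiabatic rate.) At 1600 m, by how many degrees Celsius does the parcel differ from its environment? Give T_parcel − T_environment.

+0.8°C (parcel warmer than environment)

Parcel:
  Dry to 1200 m: -9.7 × 0.9 km = -8.73°C, so T = 10.57°C.
  Saturated to 1600 m: -6.6 × 0.4 km = -2.64°C, so T = 7.93°C.
Environment:
  Environment, lower layer to 1100 m: -8.9 × 0.8 km = -7.12°C, so T = 12.18°C.
  Environment, upper layer to 1600 m: -10.1 × 0.5 km = -5.05°C, so T = 7.13°C.
T_parcel − T_env = 7.93 − 7.13 = +0.8°C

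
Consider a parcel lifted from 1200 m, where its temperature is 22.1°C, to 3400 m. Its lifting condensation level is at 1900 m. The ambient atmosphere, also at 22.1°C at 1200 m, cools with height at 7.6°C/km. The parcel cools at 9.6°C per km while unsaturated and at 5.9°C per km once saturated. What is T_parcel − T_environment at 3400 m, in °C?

+1.15°C (parcel warmer than environment)

Parcel:
  Dry to 1900 m: -9.6 × 0.7 km = -6.72°C, so T = 15.38°C.
  Saturated to 3400 m: -5.9 × 1.5 km = -8.85°C, so T = 6.53°C.
Environment:
  Environment to 3400 m: -7.6 × 2.2 km = -16.72°C, so T = 5.38°C.
T_parcel − T_env = 6.53 − 5.38 = +1.15°C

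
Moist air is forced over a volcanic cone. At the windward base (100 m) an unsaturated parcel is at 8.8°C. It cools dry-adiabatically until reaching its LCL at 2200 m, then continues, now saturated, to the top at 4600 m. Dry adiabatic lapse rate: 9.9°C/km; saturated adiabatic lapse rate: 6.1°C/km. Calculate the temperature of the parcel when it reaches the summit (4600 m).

100–2200 m, dry: Δz = 2.1 km ⇒ ΔT = -20.79°C; T = -11.99°C
2200–4600 m, saturated: Δz = 2.4 km ⇒ ΔT = -14.64°C; T = -26.63°C

-26.63°C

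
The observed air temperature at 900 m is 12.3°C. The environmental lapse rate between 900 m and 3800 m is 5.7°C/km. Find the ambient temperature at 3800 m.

900 → 3800 m (environmental, 5.7°C/km): ΔT = -5.7 × 2.9 = -16.53°C → T = -4.23°C

-4.23°C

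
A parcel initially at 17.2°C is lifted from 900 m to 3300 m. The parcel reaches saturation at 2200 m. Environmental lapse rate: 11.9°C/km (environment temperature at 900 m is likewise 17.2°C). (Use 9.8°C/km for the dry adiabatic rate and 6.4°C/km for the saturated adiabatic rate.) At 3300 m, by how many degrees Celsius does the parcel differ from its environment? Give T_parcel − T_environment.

Parcel:
  Dry to 2200 m: -9.8 × 1.3 km = -12.74°C, so T = 4.46°C.
  Saturated to 3300 m: -6.4 × 1.1 km = -7.04°C, so T = -2.58°C.
Environment:
  Environment to 3300 m: -11.9 × 2.4 km = -28.56°C, so T = -11.36°C.
T_parcel − T_env = -2.58 − (-11.36) = +8.78°C

+8.78°C (parcel warmer than environment)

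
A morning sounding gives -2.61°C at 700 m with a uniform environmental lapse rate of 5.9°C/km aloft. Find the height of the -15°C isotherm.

2800 m

Height above start = (-2.61 − (-15)) / 5.9 = 2.1 km
Altitude = 700 m + 2100 m = 2800 m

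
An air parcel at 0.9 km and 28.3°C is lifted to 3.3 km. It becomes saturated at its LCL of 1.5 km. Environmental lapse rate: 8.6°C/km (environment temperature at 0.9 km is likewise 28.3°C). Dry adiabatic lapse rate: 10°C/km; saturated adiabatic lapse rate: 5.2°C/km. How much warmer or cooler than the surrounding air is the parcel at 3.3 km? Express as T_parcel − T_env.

Parcel:
  900 → 1500 m (dry, 10°C/km): ΔT = -10 × 0.6 = -6°C → T = 22.3°C
  1500 → 3300 m (saturated, 5.2°C/km): ΔT = -5.2 × 1.8 = -9.36°C → T = 12.94°C
Environment:
  900 → 3300 m (environment, 8.6°C/km): ΔT = -8.6 × 2.4 = -20.64°C → T = 7.66°C
T_parcel − T_env = 12.94 − 7.66 = +5.28°C

+5.28°C (parcel warmer than environment)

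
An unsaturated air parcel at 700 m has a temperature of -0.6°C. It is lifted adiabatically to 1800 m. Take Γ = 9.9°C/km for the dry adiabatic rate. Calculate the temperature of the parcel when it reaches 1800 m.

Dry adiabatic to 1800 m: -9.9 × 1.1 km = -10.89°C, so T = -11.49°C.

-11.49°C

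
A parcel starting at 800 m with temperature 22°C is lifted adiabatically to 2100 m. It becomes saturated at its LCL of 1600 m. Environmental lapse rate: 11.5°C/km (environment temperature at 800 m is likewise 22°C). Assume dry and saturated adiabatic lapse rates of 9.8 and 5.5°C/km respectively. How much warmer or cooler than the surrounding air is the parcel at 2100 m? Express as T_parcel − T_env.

Parcel:
  Dry to 1600 m: -9.8 × 0.8 km = -7.84°C, so T = 14.16°C.
  Saturated to 2100 m: -5.5 × 0.5 km = -2.75°C, so T = 11.41°C.
Environment:
  Environment to 2100 m: -11.5 × 1.3 km = -14.95°C, so T = 7.05°C.
T_parcel − T_env = 11.41 − 7.05 = +4.36°C

+4.36°C (parcel warmer than environment)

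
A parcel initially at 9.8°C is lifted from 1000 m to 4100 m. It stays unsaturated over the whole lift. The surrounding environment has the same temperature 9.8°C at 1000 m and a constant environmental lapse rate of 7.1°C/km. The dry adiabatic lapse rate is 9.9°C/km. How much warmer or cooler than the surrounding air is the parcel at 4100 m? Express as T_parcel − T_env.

-8.68°C (parcel cooler than environment)

Parcel:
  1000–4100 m, dry: Δz = 3.1 km ⇒ ΔT = -30.69°C; T = -20.89°C
Environment:
  1000–4100 m, environment: Δz = 3.1 km ⇒ ΔT = -22.01°C; T = -12.21°C
T_parcel − T_env = -20.89 − (-12.21) = -8.68°C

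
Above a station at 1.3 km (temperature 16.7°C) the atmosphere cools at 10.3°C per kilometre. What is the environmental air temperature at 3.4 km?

From 1300 m to 3400 m (environmental): cools by 10.3 × 2.1 = 21.63°C, giving -4.93°C.

-4.93°C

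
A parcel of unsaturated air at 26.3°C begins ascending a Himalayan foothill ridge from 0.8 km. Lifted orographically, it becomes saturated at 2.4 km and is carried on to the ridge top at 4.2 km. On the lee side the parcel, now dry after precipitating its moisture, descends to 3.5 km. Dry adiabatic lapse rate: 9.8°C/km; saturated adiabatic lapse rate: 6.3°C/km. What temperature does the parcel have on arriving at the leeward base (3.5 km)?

800–2400 m, dry: Δz = 1.6 km ⇒ ΔT = -15.68°C; T = 10.62°C
2400–4200 m, saturated: Δz = 1.8 km ⇒ ΔT = -11.34°C; T = -0.72°C
4200–3500 m, dry descent: Δz = 0.7 km ⇒ ΔT = +6.86°C; T = 6.14°C

6.14°C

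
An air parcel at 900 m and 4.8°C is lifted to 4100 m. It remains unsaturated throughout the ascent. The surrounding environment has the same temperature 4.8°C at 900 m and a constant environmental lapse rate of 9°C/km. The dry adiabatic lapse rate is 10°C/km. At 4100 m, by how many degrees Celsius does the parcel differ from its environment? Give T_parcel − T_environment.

Parcel:
  900–4100 m, dry: Δz = 3.2 km ⇒ ΔT = -32°C; T = -27.2°C
Environment:
  900–4100 m, environment: Δz = 3.2 km ⇒ ΔT = -28.8°C; T = -24°C
T_parcel − T_env = -27.2 − (-24) = -3.2°C

-3.2°C (parcel cooler than environment)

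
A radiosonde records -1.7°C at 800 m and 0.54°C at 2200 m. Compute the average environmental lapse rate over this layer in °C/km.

-1.6°C/km

Γ = −ΔT/Δz = (-1.7 − 0.54) / (2200 − 800) m
  = -2.24°C / 1.4 km = -1.6°C/km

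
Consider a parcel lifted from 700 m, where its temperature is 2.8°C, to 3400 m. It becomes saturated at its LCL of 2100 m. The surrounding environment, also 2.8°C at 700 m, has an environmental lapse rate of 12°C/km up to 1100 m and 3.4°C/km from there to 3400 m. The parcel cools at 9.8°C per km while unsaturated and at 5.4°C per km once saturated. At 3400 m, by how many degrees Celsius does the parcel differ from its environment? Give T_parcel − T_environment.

-8.12°C (parcel cooler than environment)

Parcel:
  From 700 m to 2100 m (dry): cools by 9.8 × 1.4 = 13.72°C, giving -10.92°C.
  From 2100 m to 3400 m (saturated): cools by 5.4 × 1.3 = 7.02°C, giving -17.94°C.
Environment:
  From 700 m to 1100 m (environment, lower layer): cools by 12 × 0.4 = 4.8°C, giving -2°C.
  From 1100 m to 3400 m (environment, upper layer): cools by 3.4 × 2.3 = 7.82°C, giving -9.82°C.
T_parcel − T_env = -17.94 − (-9.82) = -8.12°C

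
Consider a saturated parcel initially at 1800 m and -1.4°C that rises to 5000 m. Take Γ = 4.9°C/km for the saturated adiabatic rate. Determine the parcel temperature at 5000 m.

From 1800 m to 5000 m (saturated adiabatic): cools by 4.9 × 3.2 = 15.68°C, giving -17.08°C.

-17.08°C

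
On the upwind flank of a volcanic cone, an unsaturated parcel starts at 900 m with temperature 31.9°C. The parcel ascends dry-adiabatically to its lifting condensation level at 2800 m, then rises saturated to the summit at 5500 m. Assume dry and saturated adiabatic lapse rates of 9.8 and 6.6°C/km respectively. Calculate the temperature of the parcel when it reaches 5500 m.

-4.54°C

900 → 2800 m (dry, 9.8°C/km): ΔT = -9.8 × 1.9 = -18.62°C → T = 13.28°C
2800 → 5500 m (saturated, 6.6°C/km): ΔT = -6.6 × 2.7 = -17.82°C → T = -4.54°C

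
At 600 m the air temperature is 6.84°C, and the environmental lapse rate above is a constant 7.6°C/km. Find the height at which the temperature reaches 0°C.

1500 m

Height above start = (6.84 − 0) / 7.6 = 0.9 km
Altitude = 600 m + 900 m = 1500 m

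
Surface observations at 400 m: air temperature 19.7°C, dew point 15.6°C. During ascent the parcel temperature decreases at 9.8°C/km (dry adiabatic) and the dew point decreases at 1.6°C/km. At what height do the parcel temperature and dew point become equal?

T and T_d converge at 9.8 − 1.6 = 8.2°C per km
Height above start = (19.7 − 15.6) / 8.2 = 0.5 km
LCL altitude = 400 m + 500 m = 900 m

900 m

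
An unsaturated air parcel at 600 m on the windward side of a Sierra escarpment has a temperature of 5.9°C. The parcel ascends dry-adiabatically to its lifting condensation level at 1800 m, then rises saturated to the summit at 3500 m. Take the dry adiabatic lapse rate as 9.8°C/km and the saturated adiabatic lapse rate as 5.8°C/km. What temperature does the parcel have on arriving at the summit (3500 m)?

600 → 1800 m (dry, 9.8°C/km): ΔT = -9.8 × 1.2 = -11.76°C → T = -5.86°C
1800 → 3500 m (saturated, 5.8°C/km): ΔT = -5.8 × 1.7 = -9.86°C → T = -15.72°C

-15.72°C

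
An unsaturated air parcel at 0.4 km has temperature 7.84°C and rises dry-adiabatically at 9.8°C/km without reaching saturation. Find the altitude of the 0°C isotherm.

1.2 km

Height above start = (7.84 − 0) / 9.8 = 0.8 km
Altitude = 400 m + 800 m = 1200 m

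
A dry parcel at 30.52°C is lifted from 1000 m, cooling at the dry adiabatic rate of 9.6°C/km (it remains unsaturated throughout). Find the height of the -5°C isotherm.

4700 m

Height above start = (30.52 − (-5)) / 9.6 = 3.7 km
Altitude = 1000 m + 3700 m = 4700 m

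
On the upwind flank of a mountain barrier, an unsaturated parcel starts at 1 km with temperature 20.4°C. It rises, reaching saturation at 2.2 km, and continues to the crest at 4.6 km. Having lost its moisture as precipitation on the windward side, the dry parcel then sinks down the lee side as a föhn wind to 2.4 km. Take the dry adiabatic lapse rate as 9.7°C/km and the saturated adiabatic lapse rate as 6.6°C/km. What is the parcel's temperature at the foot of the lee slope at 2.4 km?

From 1000 m to 2200 m (dry): cools by 9.7 × 1.2 = 11.64°C, giving 8.76°C.
From 2200 m to 4600 m (saturated): cools by 6.6 × 2.4 = 15.84°C, giving -7.08°C.
From 4600 m to 2400 m (dry descent): warms by 9.7 × 2.2 = 21.34°C, giving 14.26°C.

14.26°C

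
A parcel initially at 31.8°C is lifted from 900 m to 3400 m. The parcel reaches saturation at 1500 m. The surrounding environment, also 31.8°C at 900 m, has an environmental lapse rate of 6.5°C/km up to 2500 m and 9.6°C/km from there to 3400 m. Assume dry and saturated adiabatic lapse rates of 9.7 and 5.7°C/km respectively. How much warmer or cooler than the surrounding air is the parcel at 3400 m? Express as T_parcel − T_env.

Parcel:
  900 → 1500 m (dry, 9.7°C/km): ΔT = -9.7 × 0.6 = -5.82°C → T = 25.98°C
  1500 → 3400 m (saturated, 5.7°C/km): ΔT = -5.7 × 1.9 = -10.83°C → T = 15.15°C
Environment:
  900 → 2500 m (environment, lower layer, 6.5°C/km): ΔT = -6.5 × 1.6 = -10.4°C → T = 21.4°C
  2500 → 3400 m (environment, upper layer, 9.6°C/km): ΔT = -9.6 × 0.9 = -8.64°C → T = 12.76°C
T_parcel − T_env = 15.15 − 12.76 = +2.39°C

+2.39°C (parcel warmer than environment)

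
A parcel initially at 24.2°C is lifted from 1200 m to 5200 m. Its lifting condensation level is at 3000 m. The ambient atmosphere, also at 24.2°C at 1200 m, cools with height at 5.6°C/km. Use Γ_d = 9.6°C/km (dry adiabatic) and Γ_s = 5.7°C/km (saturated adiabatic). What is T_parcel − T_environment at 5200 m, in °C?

Parcel:
  From 1200 m to 3000 m (dry): cools by 9.6 × 1.8 = 17.28°C, giving 6.92°C.
  From 3000 m to 5200 m (saturated): cools by 5.7 × 2.2 = 12.54°C, giving -5.62°C.
Environment:
  From 1200 m to 5200 m (environment): cools by 5.6 × 4 = 22.4°C, giving 1.8°C.
T_parcel − T_env = -5.62 − 1.8 = -7.42°C

-7.42°C (parcel cooler than environment)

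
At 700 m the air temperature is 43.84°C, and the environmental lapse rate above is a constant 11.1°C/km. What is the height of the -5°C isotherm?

Height above start = (43.84 − (-5)) / 11.1 = 4.4 km
Altitude = 700 m + 4400 m = 5100 m

5100 m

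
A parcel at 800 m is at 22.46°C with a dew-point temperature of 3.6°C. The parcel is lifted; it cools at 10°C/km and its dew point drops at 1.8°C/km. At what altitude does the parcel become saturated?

3100 m

T and T_d converge at 10 − 1.8 = 8.2°C per km
Height above start = (22.46 − 3.6) / 8.2 = 2.3 km
LCL altitude = 800 m + 2300 m = 3100 m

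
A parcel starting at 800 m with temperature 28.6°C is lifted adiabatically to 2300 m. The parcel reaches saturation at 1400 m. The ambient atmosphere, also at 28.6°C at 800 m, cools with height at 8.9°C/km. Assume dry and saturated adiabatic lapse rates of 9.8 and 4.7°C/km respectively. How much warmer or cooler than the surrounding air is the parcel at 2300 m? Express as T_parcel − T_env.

Parcel:
  Dry to 1400 m: -9.8 × 0.6 km = -5.88°C, so T = 22.72°C.
  Saturated to 2300 m: -4.7 × 0.9 km = -4.23°C, so T = 18.49°C.
Environment:
  Environment to 2300 m: -8.9 × 1.5 km = -13.35°C, so T = 15.25°C.
T_parcel − T_env = 18.49 − 15.25 = +3.24°C

+3.24°C (parcel warmer than environment)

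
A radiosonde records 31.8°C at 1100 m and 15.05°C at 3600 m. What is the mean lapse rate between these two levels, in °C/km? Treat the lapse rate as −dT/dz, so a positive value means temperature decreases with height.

Γ = −ΔT/Δz = (31.8 − 15.05) / (3600 − 1100) m
  = 16.75°C / 2.5 km = 6.7°C/km

6.7°C/km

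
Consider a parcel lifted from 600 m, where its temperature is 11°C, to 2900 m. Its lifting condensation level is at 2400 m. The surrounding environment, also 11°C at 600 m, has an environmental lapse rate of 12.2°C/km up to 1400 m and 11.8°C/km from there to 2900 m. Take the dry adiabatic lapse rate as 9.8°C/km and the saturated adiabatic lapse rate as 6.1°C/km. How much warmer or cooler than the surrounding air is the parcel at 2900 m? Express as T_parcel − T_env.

+6.77°C (parcel warmer than environment)

Parcel:
  600 → 2400 m (dry, 9.8°C/km): ΔT = -9.8 × 1.8 = -17.64°C → T = -6.64°C
  2400 → 2900 m (saturated, 6.1°C/km): ΔT = -6.1 × 0.5 = -3.05°C → T = -9.69°C
Environment:
  600 → 1400 m (environment, lower layer, 12.2°C/km): ΔT = -12.2 × 0.8 = -9.76°C → T = 1.24°C
  1400 → 2900 m (environment, upper layer, 11.8°C/km): ΔT = -11.8 × 1.5 = -17.7°C → T = -16.46°C
T_parcel − T_env = -9.69 − (-16.46) = +6.77°C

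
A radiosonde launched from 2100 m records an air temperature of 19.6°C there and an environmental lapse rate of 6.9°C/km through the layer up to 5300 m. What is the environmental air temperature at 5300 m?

-2.48°C

From 2100 m to 5300 m (environmental): cools by 6.9 × 3.2 = 22.08°C, giving -2.48°C.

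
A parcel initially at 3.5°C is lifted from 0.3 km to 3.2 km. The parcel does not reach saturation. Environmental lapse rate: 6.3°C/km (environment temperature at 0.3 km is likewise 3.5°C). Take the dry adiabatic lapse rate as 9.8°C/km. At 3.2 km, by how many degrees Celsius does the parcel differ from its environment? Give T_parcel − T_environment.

-10.15°C (parcel cooler than environment)

Parcel:
  300 → 3200 m (dry, 9.8°C/km): ΔT = -9.8 × 2.9 = -28.42°C → T = -24.92°C
Environment:
  300 → 3200 m (environment, 6.3°C/km): ΔT = -6.3 × 2.9 = -18.27°C → T = -14.77°C
T_parcel − T_env = -24.92 − (-14.77) = -10.15°C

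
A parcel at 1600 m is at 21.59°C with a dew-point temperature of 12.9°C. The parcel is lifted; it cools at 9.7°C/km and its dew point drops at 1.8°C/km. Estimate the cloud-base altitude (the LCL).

T and T_d converge at 9.7 − 1.8 = 7.9°C per km
Height above start = (21.59 − 12.9) / 7.9 = 1.1 km
LCL altitude = 1600 m + 1100 m = 2700 m

2700 m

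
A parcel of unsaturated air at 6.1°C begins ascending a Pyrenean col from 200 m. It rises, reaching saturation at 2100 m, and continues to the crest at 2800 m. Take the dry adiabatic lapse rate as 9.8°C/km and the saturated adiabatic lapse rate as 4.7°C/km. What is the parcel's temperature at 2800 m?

200–2100 m, dry: Δz = 1.9 km ⇒ ΔT = -18.62°C; T = -12.52°C
2100–2800 m, saturated: Δz = 0.7 km ⇒ ΔT = -3.29°C; T = -15.81°C

-15.81°C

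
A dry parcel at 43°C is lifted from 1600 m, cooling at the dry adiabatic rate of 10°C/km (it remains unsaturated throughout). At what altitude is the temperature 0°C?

5900 m

Height above start = (43 − 0) / 10 = 4.3 km
Altitude = 1600 m + 4300 m = 5900 m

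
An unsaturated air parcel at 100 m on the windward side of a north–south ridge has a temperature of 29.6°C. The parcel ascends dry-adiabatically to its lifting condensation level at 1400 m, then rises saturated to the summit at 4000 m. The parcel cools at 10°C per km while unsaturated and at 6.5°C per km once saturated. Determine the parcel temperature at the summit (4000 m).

100 → 1400 m (dry, 10°C/km): ΔT = -10 × 1.3 = -13°C → T = 16.6°C
1400 → 4000 m (saturated, 6.5°C/km): ΔT = -6.5 × 2.6 = -16.9°C → T = -0.3°C

-0.3°C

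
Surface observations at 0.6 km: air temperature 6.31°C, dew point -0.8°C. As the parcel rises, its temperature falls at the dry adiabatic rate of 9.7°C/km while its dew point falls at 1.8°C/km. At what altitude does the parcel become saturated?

T and T_d converge at 9.7 − 1.8 = 7.9°C per km
Height above start = (6.31 − (-0.8)) / 7.9 = 0.9 km
LCL altitude = 600 m + 900 m = 1500 m

1.5 km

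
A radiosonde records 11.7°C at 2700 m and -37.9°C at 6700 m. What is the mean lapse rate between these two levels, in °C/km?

12.4°C/km

Γ = −ΔT/Δz = (11.7 − (-37.9)) / (6700 − 2700) m
  = 49.6°C / 4 km = 12.4°C/km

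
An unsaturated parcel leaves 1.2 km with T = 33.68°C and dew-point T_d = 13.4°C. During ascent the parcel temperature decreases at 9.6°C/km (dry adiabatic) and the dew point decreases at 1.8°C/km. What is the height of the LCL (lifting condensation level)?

T and T_d converge at 9.6 − 1.8 = 7.8°C per km
Height above start = (33.68 − 13.4) / 7.8 = 2.6 km
LCL altitude = 1200 m + 2600 m = 3800 m

3.8 km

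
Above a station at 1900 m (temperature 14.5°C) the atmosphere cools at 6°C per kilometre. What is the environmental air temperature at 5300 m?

-5.9°C

Environmental to 5300 m: -6 × 3.4 km = -20.4°C, so T = -5.9°C.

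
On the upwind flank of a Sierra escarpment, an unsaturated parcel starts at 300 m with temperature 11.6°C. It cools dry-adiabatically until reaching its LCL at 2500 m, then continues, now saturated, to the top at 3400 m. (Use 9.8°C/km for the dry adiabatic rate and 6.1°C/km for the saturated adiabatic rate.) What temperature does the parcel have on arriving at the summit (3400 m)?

From 300 m to 2500 m (dry): cools by 9.8 × 2.2 = 21.56°C, giving -9.96°C.
From 2500 m to 3400 m (saturated): cools by 6.1 × 0.9 = 5.49°C, giving -15.45°C.

-15.45°C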